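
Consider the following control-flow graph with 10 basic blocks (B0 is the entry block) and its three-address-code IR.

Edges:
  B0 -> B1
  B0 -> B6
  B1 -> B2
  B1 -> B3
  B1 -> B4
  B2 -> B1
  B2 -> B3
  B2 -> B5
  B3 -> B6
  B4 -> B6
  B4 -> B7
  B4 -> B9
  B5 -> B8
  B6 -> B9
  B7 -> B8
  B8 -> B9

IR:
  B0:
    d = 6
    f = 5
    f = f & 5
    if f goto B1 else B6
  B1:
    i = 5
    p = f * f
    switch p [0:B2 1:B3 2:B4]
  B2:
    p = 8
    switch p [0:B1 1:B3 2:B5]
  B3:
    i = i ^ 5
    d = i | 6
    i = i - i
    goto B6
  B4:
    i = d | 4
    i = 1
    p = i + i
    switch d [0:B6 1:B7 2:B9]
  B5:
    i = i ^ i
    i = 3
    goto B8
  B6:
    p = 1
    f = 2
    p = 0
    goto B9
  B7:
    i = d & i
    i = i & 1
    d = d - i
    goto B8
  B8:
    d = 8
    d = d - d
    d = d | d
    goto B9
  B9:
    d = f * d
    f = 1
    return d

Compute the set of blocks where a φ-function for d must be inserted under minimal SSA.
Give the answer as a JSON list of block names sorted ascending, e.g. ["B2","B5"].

idom tree: B1←B0 B2←B1 B3←B1 B4←B1 B5←B2 B6←B0 B7←B4 B8←B1 B9←B0
Dom∩ at merges:
  B1: preds {B0,B2}: {B0} ∩ {B0,B1,B2} = {B0}; idom=B0
  B3: preds {B1,B2}: {B0,B1} ∩ {B0,B1,B2} = {B0,B1}; idom=B1
  B6: preds {B0,B3,B4}: {B0} ∩ {B0,B1,B3} ∩ {B0,B1,B4} = {B0}; idom=B0
  B8: preds {B5,B7}: {B0,B1,B2,B5} ∩ {B0,B1,B4,B7} = {B0,B1}; idom=B1
  B9: preds {B4,B6,B8}: {B0,B1,B4} ∩ {B0,B6} ∩ {B0,B1,B8} = {B0}; idom=B0

Frontier:
  join B1 pred B0: · stop@B0
  join B1 pred B2: B2→B1 stop@B0
  join B3 pred B1: · stop@B1
  join B3 pred B2: B2 stop@B1
  join B6 pred B0: · stop@B0
  join B6 pred B3: B3→B1 stop@B0
  join B6 pred B4: B4→B1 stop@B0
  join B8 pred B5: B5→B2 stop@B1
  join B8 pred B7: B7→B4 stop@B1
  join B9 pred B4: B4→B1 stop@B0
  join B9 pred B6: B6 stop@B0
  join B9 pred B8: B8→B1 stop@B0
  B0: DF=∅
  B1: DF={B1,B6,B9}
  B2: DF={B1,B3,B8}
  B3: DF={B6}
  B4: DF={B6,B8,B9}
  B5: DF={B8}
  B6: DF={B9}
  B7: DF={B8}
  B8: DF={B9}
  B9: DF=∅

φ for d: defs {B0,B3,B7,B8,B9}
  DF⁺ = {B6,B8,B9}

Answer: ["B6", "B8", "B9"]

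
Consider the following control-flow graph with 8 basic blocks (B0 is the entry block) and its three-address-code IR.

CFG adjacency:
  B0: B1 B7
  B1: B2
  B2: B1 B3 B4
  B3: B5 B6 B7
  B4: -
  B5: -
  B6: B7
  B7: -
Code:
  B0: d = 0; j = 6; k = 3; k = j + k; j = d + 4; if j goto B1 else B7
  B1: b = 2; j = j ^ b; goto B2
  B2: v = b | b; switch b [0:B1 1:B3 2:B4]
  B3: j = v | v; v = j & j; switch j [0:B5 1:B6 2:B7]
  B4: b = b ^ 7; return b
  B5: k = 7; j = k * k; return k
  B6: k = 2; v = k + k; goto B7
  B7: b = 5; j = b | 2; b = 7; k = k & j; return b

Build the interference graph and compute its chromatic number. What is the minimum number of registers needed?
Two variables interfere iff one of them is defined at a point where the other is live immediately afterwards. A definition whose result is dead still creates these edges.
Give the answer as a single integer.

def/use:
  B0: def={d,j,k} ue=∅
  B1: def={b,j} ue={j}
  B2: def={v} ue={b}
  B3: def={j,v} ue={v}
  B4: def={b} ue={b}
  B5: def={j,k} ue=∅
  B6: def={k,v} ue=∅
  B7: def={b,j,k} ue={k}

Liveness:
  live B0: ∅→{j,k}
  live B1: {j,k}→{b,j,k}
  live B2: {b,j,k}→{b,j,k,v}
  live B3: {k,v}→{k}
  live B4: {b}→∅
  live B5: ∅→∅
  live B6: ∅→{k}
  live B7: {k}→∅

Interfere edges:
  b↔{j,k,v}
  d↔{j,k}
  j↔{b,d,k,v}
  k↔{b,d,j,v}
  v↔{b,j,k}

Colouring:
  lower bound: {b,j,k,v} mutually conflict ⇒ χ ≥ 4
  4-colouring: r0={j}  r1={k}  r2={b,d}  r3={v}
  χ = 4

Answer: 4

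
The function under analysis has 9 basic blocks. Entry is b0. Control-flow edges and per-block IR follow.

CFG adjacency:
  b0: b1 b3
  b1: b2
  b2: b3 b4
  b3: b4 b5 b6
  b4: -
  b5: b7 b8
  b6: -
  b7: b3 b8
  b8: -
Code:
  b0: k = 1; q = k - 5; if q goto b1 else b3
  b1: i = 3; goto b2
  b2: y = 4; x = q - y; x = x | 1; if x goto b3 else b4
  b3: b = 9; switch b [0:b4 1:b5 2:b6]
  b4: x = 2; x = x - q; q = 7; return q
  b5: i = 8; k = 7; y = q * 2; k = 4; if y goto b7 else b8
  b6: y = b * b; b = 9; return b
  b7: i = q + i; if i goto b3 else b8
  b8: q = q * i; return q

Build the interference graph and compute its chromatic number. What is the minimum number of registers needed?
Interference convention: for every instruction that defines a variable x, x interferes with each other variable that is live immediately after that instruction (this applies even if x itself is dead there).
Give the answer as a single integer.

Answer: 4

Working:
Block summaries:
  b0: def={k,q} ue=∅
  b1: def={i} ue=∅
  b2: def={x,y} ue={q}
  b3: def={b} ue=∅
  b4: def={q,x} ue={q}
  b5: def={i,k,y} ue={q}
  b6: def={b,y} ue={b}
  b7: def={i} ue={i,q}
  b8: def={q} ue={i,q}

Liveness:
  b0 li=∅ lo={q}
  b1 li={q} lo={q}
  b2 li={q} lo={q}
  b3 li={q} lo={b,q}
  b4 li={q} lo=∅
  b5 li={q} lo={i,q}
  b6 li={b} lo=∅
  b7 li={i,q} lo={i,q}
  b8 li={i,q} lo=∅

Interfere edges:
  b↔{q}
  i↔{k,q,y}
  k↔{i,q,y}
  q↔{b,i,k,x,y}
  x↔{q}
  y↔{i,k,q}

Colouring:
  clique {i,k,q,y} ⇒ need ≥ 4
  4-colouring: c0={q}  c1={b,i,x}  c2={k}  c3={y}
  χ = 4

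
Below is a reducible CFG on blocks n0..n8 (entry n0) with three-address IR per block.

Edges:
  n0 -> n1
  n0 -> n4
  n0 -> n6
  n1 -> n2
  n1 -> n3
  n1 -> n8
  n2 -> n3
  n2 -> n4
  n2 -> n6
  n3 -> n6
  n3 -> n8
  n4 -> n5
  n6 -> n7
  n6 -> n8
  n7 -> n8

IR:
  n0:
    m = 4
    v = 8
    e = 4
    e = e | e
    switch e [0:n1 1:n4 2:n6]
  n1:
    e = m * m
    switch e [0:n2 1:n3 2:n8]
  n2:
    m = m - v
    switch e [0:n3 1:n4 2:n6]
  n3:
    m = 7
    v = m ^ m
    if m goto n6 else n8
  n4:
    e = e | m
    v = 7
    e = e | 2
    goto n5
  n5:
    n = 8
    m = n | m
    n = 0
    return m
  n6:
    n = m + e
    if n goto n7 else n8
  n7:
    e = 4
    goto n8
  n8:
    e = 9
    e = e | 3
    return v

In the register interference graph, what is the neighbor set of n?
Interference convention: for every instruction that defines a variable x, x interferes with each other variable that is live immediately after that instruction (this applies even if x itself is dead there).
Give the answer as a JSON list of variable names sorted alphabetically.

Answer: ["m", "v"]

Working:
Per-block:
  n0: {e,m,v} / ∅
  n1: {e} / {m}
  n2: {m} / {e,m,v}
  n3: {m,v} / ∅
  n4: {e,v} / {e,m}
  n5: {m,n} / {m}
  n6: {n} / {e,m}
  n7: {e} / ∅
  n8: {e} / {v}

Backward fixpoint:
  live n0: ∅→{e,m,v}
  live n1: {m,v}→{e,m,v}
  live n2: {e,m,v}→{e,m,v}
  live n3: {e}→{e,m,v}
  live n4: {e,m}→{m}
  live n5: {m}→∅
  live n6: {e,m,v}→{v}
  live n7: {v}→{v}
  live n8: {v}→∅

Interference:
  e↔{m,v}
  m↔{e,n,v}
  n↔{m,v}
  v↔{e,m,n}

N(n) = ["m", "v"]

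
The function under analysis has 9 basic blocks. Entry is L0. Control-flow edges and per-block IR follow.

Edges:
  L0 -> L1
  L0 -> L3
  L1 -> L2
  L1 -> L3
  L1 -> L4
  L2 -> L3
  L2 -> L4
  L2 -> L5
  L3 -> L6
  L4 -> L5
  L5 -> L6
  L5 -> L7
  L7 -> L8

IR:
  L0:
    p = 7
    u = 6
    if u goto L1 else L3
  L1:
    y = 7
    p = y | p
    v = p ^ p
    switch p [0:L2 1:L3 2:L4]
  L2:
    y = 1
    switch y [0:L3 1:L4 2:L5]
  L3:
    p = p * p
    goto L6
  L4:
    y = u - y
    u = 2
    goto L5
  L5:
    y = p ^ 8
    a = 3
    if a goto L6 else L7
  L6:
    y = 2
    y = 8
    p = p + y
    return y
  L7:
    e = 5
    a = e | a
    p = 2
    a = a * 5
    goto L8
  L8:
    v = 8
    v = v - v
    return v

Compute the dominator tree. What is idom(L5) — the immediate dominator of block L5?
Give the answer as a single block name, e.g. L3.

idom tree: L1←L0 L2←L1 L3←L0 L4←L1 L5←L1 L6←L0 L7←L5 L8←L7
Join-block Dom:
  L3: preds {L0,L1,L2}: {L0} ∩ {L0,L1} ∩ {L0,L1,L2} = {L0}; idom=L0
  L4: preds {L1,L2}: {L0,L1} ∩ {L0,L1,L2} = {L0,L1}; idom=L1
  L5: preds {L2,L4}: {L0,L1,L2} ∩ {L0,L1,L4} = {L0,L1}; idom=L1
  L6: preds {L3,L5}: {L0,L3} ∩ {L0,L1,L5} = {L0}; idom=L0

idom(L5) = L1

Answer: L1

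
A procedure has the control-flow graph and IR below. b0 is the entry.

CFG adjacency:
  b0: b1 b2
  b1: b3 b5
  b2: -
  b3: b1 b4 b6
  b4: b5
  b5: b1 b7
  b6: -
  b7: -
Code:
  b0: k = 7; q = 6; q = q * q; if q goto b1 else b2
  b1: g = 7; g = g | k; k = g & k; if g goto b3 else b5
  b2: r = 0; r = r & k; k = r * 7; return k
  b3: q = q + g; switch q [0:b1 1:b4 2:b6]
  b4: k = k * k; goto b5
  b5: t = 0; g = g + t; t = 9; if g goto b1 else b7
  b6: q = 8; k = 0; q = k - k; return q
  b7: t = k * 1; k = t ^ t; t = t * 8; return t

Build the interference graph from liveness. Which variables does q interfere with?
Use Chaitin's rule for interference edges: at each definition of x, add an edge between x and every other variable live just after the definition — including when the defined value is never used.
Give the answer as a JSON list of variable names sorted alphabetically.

def/use:
  b0 def {k,q} use ∅
  b1 def {g,k} use {k}
  b2 def {k,r} use {k}
  b3 def {q} use {g,q}
  b4 def {k} use {k}
  b5 def {g,t} use {g}
  b6 def {k,q} use ∅
  b7 def {k,t} use {k}

Live sets:
  b0: in=∅ out={k,q}
  b1: in={k,q} out={g,k,q}
  b2: in={k} out=∅
  b3: in={g,k,q} out={g,k,q}
  b4: in={g,k,q} out={g,k,q}
  b5: in={g,k,q} out={k,q}
  b6: in=∅ out=∅
  b7: in={k} out=∅

Interfere edges:
  g: {k,q,t}
  k: {g,q,r,t}
  q: {g,k,t}
  r: {k}
  t: {g,k,q}

N(q) = ["g", "k", "t"]

Answer: ["g", "k", "t"]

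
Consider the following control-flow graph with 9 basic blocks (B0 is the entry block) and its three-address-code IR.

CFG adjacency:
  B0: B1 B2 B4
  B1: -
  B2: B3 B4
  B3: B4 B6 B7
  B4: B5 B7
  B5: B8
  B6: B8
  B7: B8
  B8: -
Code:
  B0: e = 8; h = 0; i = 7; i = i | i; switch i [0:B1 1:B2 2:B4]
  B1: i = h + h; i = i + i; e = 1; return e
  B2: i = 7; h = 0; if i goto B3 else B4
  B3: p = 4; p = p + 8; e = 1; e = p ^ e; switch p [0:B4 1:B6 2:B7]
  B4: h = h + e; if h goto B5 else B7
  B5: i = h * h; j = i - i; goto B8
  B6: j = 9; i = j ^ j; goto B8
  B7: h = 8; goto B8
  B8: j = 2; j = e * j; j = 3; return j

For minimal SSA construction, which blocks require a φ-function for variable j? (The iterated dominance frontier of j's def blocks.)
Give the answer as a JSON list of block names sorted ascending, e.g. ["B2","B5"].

idom tree: B1←B0 B2←B0 B3←B2 B4←B0 B5←B4 B6←B3 B7←B0 B8←B0
Join-block Dom:
  B4: preds {B0,B2,B3}: {B0} ∩ {B0,B2} ∩ {B0,B2,B3} = {B0}; idom=B0
  B7: preds {B3,B4}: {B0,B2,B3} ∩ {B0,B4} = {B0}; idom=B0
  B8: preds {B5,B6,B7}: {B0,B4,B5} ∩ {B0,B2,B3,B6} ∩ {B0,B7} = {B0}; idom=B0

Frontier:
  B4←B0: walk · to B0
  B4←B2: walk B2 to B0
  B4←B3: walk B3→B2 to B0
  B7←B3: walk B3→B2 to B0
  B7←B4: walk B4 to B0
  B8←B5: walk B5→B4 to B0
  B8←B6: walk B6→B3→B2 to B0
  B8←B7: walk B7 to B0
  DF(B0)=∅
  DF(B1)=∅
  DF(B2)={B4,B7,B8}
  DF(B3)={B4,B7,B8}
  DF(B4)={B7,B8}
  DF(B5)={B8}
  DF(B6)={B8}
  DF(B7)={B8}
  DF(B8)=∅

φ for j: defs {B5,B6,B8}
  DF⁺ = {B8}

Answer: ["B8"]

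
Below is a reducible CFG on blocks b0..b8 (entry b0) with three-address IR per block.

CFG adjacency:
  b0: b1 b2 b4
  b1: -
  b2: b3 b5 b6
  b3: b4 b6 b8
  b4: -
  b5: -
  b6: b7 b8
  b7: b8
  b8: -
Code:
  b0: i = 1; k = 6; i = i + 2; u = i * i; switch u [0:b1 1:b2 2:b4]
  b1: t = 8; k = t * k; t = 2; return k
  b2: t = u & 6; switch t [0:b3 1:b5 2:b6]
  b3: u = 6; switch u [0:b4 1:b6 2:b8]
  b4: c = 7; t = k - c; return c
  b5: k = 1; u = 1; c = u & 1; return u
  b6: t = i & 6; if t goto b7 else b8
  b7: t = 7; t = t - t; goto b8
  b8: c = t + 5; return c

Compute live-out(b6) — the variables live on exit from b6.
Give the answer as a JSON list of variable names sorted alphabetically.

Answer: ["t"]

Working:
Per-block:
  b0 def {i,k,u} use ∅
  b1 def {k,t} use {k}
  b2 def {t} use {u}
  b3 def {u} use ∅
  b4 def {c,t} use {k}
  b5 def {c,k,u} use ∅
  b6 def {t} use {i}
  b7 def {t} use ∅
  b8 def {c} use {t}

Live sets:
  live b0: ∅→{i,k,u}
  live b1: {k}→∅
  live b2: {i,k,u}→{i,k,t}
  live b3: {i,k,t}→{i,k,t}
  live b4: {k}→∅
  live b5: ∅→∅
  live b6: {i}→{t}
  live b7: ∅→{t}
  live b8: {t}→∅

live-out(b6) = ["t"]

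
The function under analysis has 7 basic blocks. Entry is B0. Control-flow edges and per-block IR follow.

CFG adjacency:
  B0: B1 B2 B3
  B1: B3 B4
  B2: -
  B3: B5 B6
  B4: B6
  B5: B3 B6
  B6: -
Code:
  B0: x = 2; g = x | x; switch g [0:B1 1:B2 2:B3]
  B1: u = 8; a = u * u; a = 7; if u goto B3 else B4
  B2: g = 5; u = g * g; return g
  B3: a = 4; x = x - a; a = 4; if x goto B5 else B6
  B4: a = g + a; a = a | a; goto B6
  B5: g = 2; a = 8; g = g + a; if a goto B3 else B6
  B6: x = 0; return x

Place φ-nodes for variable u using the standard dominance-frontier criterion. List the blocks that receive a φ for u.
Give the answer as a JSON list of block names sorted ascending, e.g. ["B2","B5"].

idom tree: B1←B0 B2←B0 B3←B0 B4←B1 B5←B3 B6←B0
Dom at joins:
  B3: preds {B0,B1,B5}: {B0} ∩ {B0,B1} ∩ {B0,B3,B5} = {B0}; idom=B0
  B6: preds {B3,B4,B5}: {B0,B3} ∩ {B0,B1,B4} ∩ {B0,B3,B5} = {B0}; idom=B0

DF derivation:
  B3←B0: walk · to B0
  B3←B1: walk B1 to B0
  B3←B5: walk B5→B3 to B0
  B6←B3: walk B3 to B0
  B6←B4: walk B4→B1 to B0
  B6←B5: walk B5→B3 to B0
  B0: DF=∅
  B1: DF={B3,B6}
  B2: DF=∅
  B3: DF={B3,B6}
  B4: DF={B6}
  B5: DF={B3,B6}
  B6: DF=∅

φ for u: defs {B1,B2}
  DF⁺ = {B3,B6}

Answer: ["B3", "B6"]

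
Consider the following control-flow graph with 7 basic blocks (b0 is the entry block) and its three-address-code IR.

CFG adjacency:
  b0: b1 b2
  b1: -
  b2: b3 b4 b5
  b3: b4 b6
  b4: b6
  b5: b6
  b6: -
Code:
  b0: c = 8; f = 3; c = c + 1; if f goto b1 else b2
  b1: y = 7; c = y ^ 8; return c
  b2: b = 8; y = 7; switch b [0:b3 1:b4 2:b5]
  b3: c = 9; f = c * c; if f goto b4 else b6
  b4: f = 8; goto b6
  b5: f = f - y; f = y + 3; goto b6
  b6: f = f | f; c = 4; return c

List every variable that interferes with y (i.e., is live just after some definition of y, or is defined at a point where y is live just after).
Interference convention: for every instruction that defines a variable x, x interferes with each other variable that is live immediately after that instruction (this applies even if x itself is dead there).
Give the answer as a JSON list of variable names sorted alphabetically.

Block summaries:
  b0: def={c,f} ue=∅
  b1: def={c,y} ue=∅
  b2: def={b,y} ue=∅
  b3: def={c,f} ue=∅
  b4: def={f} ue=∅
  b5: def={f} ue={f,y}
  b6: def={c,f} ue={f}

Backward fixpoint:
  b0 li=∅ lo={f}
  b1 li=∅ lo=∅
  b2 li={f} lo={f,y}
  b3 li=∅ lo={f}
  b4 li=∅ lo={f}
  b5 li={f,y} lo={f}
  b6 li={f} lo=∅

Conflict graph:
  b — {f,y}
  c — {f}
  f — {b,c,y}
  y — {b,f}

N(y) = ["b", "f"]

Answer: ["b", "f"]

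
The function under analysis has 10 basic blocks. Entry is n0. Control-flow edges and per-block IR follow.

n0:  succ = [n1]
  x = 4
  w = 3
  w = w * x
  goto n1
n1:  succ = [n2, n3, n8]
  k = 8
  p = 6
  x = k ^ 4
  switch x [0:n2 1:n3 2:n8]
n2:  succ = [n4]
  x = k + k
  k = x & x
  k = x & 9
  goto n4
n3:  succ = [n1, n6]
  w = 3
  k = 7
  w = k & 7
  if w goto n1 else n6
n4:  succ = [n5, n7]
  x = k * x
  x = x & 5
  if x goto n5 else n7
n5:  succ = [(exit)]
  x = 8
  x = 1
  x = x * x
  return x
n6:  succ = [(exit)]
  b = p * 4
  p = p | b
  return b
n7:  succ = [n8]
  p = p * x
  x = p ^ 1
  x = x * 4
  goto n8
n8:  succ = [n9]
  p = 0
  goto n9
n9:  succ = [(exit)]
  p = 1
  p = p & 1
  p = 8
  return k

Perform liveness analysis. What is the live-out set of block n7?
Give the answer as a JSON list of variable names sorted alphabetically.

Per-block:
  n0: {w,x} / ∅
  n1: {k,p,x} / ∅
  n2: {k,x} / {k}
  n3: {k,w} / ∅
  n4: {x} / {k,x}
  n5: {x} / ∅
  n6: {b,p} / {p}
  n7: {p,x} / {p,x}
  n8: {p} / ∅
  n9: {p} / {k}

Backward fixpoint:
  live n0: ∅→∅
  live n1: ∅→{k,p}
  live n2: {k,p}→{k,p,x}
  live n3: {p}→{p}
  live n4: {k,p,x}→{k,p,x}
  live n5: ∅→∅
  live n6: {p}→∅
  live n7: {k,p,x}→{k}
  live n8: {k}→{k}
  live n9: {k}→∅

live-out(n7) = ["k"]

Answer: ["k"]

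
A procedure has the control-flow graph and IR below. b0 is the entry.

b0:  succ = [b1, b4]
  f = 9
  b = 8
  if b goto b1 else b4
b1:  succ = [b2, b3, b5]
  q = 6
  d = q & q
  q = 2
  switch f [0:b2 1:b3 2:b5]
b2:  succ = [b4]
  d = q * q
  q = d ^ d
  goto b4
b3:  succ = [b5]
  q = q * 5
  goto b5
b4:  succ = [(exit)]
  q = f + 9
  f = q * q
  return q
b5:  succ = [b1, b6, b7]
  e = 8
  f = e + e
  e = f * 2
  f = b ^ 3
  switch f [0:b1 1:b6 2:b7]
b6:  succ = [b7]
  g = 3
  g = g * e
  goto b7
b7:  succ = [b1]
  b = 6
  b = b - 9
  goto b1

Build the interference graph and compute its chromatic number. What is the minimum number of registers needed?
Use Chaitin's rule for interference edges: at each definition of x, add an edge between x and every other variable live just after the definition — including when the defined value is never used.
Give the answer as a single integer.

Block summaries:
  b0: {b,f} / ∅
  b1: {d,q} / {f}
  b2: {d,q} / {q}
  b3: {q} / {q}
  b4: {f,q} / {f}
  b5: {e,f} / {b}
  b6: {g} / {e}
  b7: {b} / ∅

Liveness:
  b0 li=∅ lo={b,f}
  b1 li={b,f} lo={b,f,q}
  b2 li={f,q} lo={f}
  b3 li={b,q} lo={b}
  b4 li={f} lo=∅
  b5 li={b} lo={b,e,f}
  b6 li={e,f} lo={f}
  b7 li={f} lo={b,f}

Conflict graph:
  b↔{d,e,f,q}
  d↔{b,f}
  e↔{b,f,g}
  f↔{b,d,e,g,q}
  g↔{e,f}
  q↔{b,f}

Registers:
  lower bound: {b,d,f} mutually conflict ⇒ χ ≥ 3
  assign b→c1 d→c2 e→c2 f→c0 g→c1 q→c2 — no edge inside a register ⇒ χ ≤ 3
  χ = 3

Answer: 3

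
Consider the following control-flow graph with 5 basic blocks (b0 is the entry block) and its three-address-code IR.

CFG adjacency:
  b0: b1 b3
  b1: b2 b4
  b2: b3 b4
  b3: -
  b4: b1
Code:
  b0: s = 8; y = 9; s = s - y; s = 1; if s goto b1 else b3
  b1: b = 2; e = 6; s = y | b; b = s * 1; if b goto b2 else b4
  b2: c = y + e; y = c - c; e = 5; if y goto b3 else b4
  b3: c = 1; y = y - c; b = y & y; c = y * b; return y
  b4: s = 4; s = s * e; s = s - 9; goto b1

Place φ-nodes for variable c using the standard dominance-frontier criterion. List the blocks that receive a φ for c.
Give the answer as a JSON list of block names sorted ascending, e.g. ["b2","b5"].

idom tree: b1←b0 b2←b1 b3←b0 b4←b1
Dom∩ at merges:
  b1: preds {b0,b4}: {b0} ∩ {b0,b1,b4} = {b0}; idom=b0
  b3: preds {b0,b2}: {b0} ∩ {b0,b1,b2} = {b0}; idom=b0
  b4: preds {b1,b2}: {b0,b1} ∩ {b0,b1,b2} = {b0,b1}; idom=b1

Frontier:
  b1←b0: walk · to b0
  b1←b4: walk b4→b1 to b0
  b3←b0: walk · to b0
  b3←b2: walk b2→b1 to b0
  b4←b1: walk · to b1
  b4←b2: walk b2 to b1
  b0 → ∅
  b1 → {b1,b3}
  b2 → {b3,b4}
  b3 → ∅
  b4 → {b1}

φ for c: defs {b2,b3}
  DF⁺ = {b1,b3,b4}

Answer: ["b1", "b3", "b4"]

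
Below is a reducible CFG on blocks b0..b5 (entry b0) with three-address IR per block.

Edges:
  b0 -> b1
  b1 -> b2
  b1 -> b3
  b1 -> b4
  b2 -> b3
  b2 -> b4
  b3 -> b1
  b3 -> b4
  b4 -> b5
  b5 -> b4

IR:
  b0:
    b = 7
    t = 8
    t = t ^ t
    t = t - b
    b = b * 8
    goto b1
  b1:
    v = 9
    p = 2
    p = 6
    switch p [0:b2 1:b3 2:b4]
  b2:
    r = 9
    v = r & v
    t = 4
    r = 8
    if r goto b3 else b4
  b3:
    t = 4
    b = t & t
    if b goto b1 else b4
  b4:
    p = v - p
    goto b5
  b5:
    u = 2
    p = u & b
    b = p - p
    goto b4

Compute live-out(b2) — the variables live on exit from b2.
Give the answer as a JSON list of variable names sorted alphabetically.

Answer: ["b", "p", "v"]

Derivation:
def/use:
  b0: {b,t} / ∅
  b1: {p,v} / ∅
  b2: {r,t,v} / {v}
  b3: {b,t} / ∅
  b4: {p} / {p,v}
  b5: {b,p,u} / {b}

Liveness:
  live b0: ∅→{b}
  live b1: {b}→{b,p,v}
  live b2: {b,p,v}→{b,p,v}
  live b3: {p,v}→{b,p,v}
  live b4: {b,p,v}→{b,v}
  live b5: {b,v}→{b,p,v}

live-out(b2) = ["b", "p", "v"]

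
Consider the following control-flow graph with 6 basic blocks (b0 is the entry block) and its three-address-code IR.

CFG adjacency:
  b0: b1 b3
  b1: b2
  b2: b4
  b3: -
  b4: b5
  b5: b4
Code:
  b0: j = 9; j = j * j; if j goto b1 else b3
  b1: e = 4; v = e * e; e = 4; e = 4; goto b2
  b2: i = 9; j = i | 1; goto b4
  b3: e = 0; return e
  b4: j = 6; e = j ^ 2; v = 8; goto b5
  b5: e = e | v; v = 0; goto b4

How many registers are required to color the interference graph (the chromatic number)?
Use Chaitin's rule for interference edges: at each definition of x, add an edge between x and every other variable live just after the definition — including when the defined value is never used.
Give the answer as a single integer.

Per-block:
  b0: def={j} ue=∅
  b1: def={e,v} ue=∅
  b2: def={i,j} ue=∅
  b3: def={e} ue=∅
  b4: def={e,j,v} ue=∅
  b5: def={e,v} ue={e,v}

Liveness:
  b0: in=∅ out=∅
  b1: in=∅ out=∅
  b2: in=∅ out=∅
  b3: in=∅ out=∅
  b4: in=∅ out={e,v}
  b5: in={e,v} out=∅

Conflict graph:
  e: {v}
  i: ∅
  j: ∅
  v: {e}

Registers:
  lower bound: {e,v} mutually conflict ⇒ χ ≥ 2
  2-colouring: R0={e,i,j}  R1={v}
  χ = 2

Answer: 2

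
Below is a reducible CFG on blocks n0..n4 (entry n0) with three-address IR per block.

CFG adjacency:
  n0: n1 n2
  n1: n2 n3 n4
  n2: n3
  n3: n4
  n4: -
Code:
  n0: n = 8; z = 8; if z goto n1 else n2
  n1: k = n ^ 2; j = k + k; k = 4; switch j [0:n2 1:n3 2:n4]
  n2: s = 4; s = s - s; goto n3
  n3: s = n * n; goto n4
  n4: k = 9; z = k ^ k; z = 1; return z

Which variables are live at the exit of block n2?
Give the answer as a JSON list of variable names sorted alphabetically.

Per-block:
  n0 def {n,z} use ∅
  n1 def {j,k} use {n}
  n2 def {s} use ∅
  n3 def {s} use {n}
  n4 def {k,z} use ∅

Backward fixpoint:
  n0 li=∅ lo={n}
  n1 li={n} lo={n}
  n2 li={n} lo={n}
  n3 li={n} lo=∅
  n4 li=∅ lo=∅

live-out(n2) = ["n"]

Answer: ["n"]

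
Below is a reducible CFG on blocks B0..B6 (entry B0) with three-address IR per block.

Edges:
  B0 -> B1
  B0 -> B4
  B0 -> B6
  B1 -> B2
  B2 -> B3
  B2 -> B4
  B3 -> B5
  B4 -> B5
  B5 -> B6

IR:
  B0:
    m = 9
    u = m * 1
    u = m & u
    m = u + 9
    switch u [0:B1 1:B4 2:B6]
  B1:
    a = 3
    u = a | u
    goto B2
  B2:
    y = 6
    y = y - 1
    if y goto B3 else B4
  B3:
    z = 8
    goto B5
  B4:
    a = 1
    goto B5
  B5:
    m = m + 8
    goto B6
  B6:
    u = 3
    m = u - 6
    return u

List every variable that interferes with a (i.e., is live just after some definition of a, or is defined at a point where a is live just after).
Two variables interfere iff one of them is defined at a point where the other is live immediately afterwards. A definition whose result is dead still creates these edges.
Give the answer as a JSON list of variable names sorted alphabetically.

Answer: ["m", "u"]

Analysis:
def/use:
  B0 def {m,u} use ∅
  B1 def {a,u} use {u}
  B2 def {y} use ∅
  B3 def {z} use ∅
  B4 def {a} use ∅
  B5 def {m} use {m}
  B6 def {m,u} use ∅

Backward fixpoint:
  live B0: ∅→{m,u}
  live B1: {m,u}→{m}
  live B2: {m}→{m}
  live B3: {m}→{m}
  live B4: {m}→{m}
  live B5: {m}→∅
  live B6: ∅→∅

Interference:
  a: {m,u}
  m: {a,u,y,z}
  u: {a,m}
  y: {m}
  z: {m}

N(a) = ["m", "u"]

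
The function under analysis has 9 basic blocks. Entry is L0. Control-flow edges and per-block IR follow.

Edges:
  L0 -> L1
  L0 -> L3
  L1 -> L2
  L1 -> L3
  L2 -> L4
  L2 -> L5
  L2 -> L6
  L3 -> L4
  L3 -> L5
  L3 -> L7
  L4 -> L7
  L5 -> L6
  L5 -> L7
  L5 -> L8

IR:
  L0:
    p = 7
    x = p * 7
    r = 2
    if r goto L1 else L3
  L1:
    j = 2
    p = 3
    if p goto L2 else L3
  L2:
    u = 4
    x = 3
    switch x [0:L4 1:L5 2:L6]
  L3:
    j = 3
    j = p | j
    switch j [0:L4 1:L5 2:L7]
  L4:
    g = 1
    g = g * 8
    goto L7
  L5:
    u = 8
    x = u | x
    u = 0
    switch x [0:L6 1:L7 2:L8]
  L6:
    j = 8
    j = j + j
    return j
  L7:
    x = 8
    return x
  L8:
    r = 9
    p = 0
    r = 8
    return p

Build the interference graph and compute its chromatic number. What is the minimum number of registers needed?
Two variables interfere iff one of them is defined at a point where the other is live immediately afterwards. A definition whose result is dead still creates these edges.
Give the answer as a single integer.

Per-block:
  L0 def {p,r,x} use ∅
  L1 def {j,p} use ∅
  L2 def {u,x} use ∅
  L3 def {j} use {p}
  L4 def {g} use ∅
  L5 def {u,x} use {x}
  L6 def {j} use ∅
  L7 def {x} use ∅
  L8 def {p,r} use ∅

Liveness:
  L0 li=∅ lo={p,x}
  L1 li={x} lo={p,x}
  L2 li=∅ lo={x}
  L3 li={p,x} lo={x}
  L4 li=∅ lo=∅
  L5 li={x} lo=∅
  L6 li=∅ lo=∅
  L7 li=∅ lo=∅
  L8 li=∅ lo=∅

Interference:
  g↔∅
  j↔{p,x}
  p↔{j,r,x}
  r↔{p,x}
  u↔{x}
  x↔{j,p,r,u}

Chromatic number:
  lower bound: {j,p,x} mutually conflict ⇒ χ ≥ 3
  3-colouring: R0={g,x}  R1={p,u}  R2={j,r}
  χ = 3

Answer: 3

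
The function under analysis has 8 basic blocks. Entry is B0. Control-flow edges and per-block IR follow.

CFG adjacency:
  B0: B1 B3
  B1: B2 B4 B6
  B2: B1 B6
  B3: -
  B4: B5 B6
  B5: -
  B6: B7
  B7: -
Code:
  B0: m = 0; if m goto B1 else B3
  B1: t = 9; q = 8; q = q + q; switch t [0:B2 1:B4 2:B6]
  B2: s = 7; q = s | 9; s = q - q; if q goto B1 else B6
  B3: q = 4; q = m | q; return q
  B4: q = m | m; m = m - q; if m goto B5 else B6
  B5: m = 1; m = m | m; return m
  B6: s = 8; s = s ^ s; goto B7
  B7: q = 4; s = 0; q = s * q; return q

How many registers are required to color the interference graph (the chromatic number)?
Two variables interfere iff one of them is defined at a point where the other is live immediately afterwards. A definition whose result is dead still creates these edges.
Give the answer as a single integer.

Answer: 3

Analysis:
Block summaries:
  B0 def {m} use ∅
  B1 def {q,t} use ∅
  B2 def {q,s} use ∅
  B3 def {q} use {m}
  B4 def {m,q} use {m}
  B5 def {m} use ∅
  B6 def {s} use ∅
  B7 def {q,s} use ∅

Liveness:
  live B0: ∅→{m}
  live B1: {m}→{m}
  live B2: {m}→{m}
  live B3: {m}→∅
  live B4: {m}→∅
  live B5: ∅→∅
  live B6: ∅→∅
  live B7: ∅→∅

Interfere edges:
  m — {q,s,t}
  q — {m,s,t}
  s — {m,q}
  t — {m,q}

Chromatic number:
  lower bound: {m,q,s} mutually conflict ⇒ χ ≥ 3
  assign m→c0 q→c1 s→c2 t→c2 — no edge inside a register ⇒ χ ≤ 3
  χ = 3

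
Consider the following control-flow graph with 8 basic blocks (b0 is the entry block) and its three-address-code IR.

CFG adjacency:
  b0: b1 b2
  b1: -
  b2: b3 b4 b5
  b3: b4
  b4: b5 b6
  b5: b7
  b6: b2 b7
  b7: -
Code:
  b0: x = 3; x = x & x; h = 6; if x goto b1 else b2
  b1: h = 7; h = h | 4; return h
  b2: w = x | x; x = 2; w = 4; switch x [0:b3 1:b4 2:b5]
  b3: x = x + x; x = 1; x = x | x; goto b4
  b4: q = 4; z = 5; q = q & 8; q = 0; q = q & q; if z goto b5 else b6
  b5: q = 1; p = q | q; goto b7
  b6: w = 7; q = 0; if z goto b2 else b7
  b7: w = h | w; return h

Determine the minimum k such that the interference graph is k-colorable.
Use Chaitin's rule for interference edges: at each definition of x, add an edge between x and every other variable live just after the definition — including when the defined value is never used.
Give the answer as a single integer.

Answer: 5

Working:
Block summaries:
  b0: def={h,x} ue=∅
  b1: def={h} ue=∅
  b2: def={w,x} ue={x}
  b3: def={x} ue={x}
  b4: def={q,z} ue=∅
  b5: def={p,q} ue=∅
  b6: def={q,w} ue={z}
  b7: def={w} ue={h,w}

Liveness:
  live b0: ∅→{h,x}
  live b1: ∅→∅
  live b2: {h,x}→{h,w,x}
  live b3: {h,w,x}→{h,w,x}
  live b4: {h,w,x}→{h,w,x,z}
  live b5: {h,w}→{h,w}
  live b6: {h,x,z}→{h,w,x}
  live b7: {h,w}→∅

Interference:
  h — {p,q,w,x,z}
  p — {h,w}
  q — {h,w,x,z}
  w — {h,p,q,x,z}
  x — {h,q,w,z}
  z — {h,q,w,x}

Registers:
  clique {h,q,w,x,z} ⇒ need ≥ 5
  assign h→R0 p→R2 q→R2 w→R1 x→R3 z→R4 — no edge inside a register ⇒ χ ≤ 5
  χ = 5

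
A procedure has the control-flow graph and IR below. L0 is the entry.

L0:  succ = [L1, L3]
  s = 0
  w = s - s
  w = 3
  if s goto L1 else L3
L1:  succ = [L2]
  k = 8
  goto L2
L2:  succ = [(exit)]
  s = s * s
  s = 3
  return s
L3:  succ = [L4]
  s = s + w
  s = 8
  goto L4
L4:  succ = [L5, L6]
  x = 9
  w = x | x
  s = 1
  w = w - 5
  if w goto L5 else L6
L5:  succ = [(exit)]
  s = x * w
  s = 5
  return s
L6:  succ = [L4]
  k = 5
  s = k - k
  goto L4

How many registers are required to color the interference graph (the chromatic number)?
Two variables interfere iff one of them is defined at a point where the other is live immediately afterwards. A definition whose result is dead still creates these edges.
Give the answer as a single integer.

Answer: 3

Working:
Block summaries:
  L0 def {s,w} use ∅
  L1 def {k} use ∅
  L2 def {s} use {s}
  L3 def {s} use {s,w}
  L4 def {s,w,x} use ∅
  L5 def {s} use {w,x}
  L6 def {k,s} use ∅

Backward fixpoint:
  L0: in=∅ out={s,w}
  L1: in={s} out={s}
  L2: in={s} out=∅
  L3: in={s,w} out=∅
  L4: in=∅ out={w,x}
  L5: in={w,x} out=∅
  L6: in=∅ out=∅

Conflict graph:
  k: {s}
  s: {k,w,x}
  w: {s,x}
  x: {s,w}

Chromatic number:
  lower bound: {s,w,x} mutually conflict ⇒ χ ≥ 3
  3-colouring: R0={s}  R1={k,w}  R2={x}
  χ = 3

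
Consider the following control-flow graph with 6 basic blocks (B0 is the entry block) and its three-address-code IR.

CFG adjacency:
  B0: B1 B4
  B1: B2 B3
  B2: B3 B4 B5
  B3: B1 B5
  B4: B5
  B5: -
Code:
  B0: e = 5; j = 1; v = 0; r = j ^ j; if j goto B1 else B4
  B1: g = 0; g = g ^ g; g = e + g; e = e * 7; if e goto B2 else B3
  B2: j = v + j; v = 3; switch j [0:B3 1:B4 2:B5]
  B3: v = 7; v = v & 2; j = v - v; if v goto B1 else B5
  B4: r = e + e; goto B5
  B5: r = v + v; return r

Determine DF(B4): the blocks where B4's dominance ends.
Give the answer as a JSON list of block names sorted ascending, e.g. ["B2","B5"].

Answer: ["B5"]

Analysis:
idom tree: B1←B0 B2←B1 B3←B1 B4←B0 B5←B0
Join-block Dom:
  B1: preds {B0,B3}: {B0} ∩ {B0,B1,B3} = {B0}; idom=B0
  B3: preds {B1,B2}: {B0,B1} ∩ {B0,B1,B2} = {B0,B1}; idom=B1
  B4: preds {B0,B2}: {B0} ∩ {B0,B1,B2} = {B0}; idom=B0
  B5: preds {B2,B3,B4}: {B0,B1,B2} ∩ {B0,B1,B3} ∩ {B0,B4} = {B0}; idom=B0

Frontier:
  B1←B0: walk · to B0
  B1←B3: walk B3→B1 to B0
  B3←B1: walk · to B1
  B3←B2: walk B2 to B1
  B4←B0: walk · to B0
  B4←B2: walk B2→B1 to B0
  B5←B2: walk B2→B1 to B0
  B5←B3: walk B3→B1 to B0
  B5←B4: walk B4 to B0
  DF(B0)=∅
  DF(B1)={B1,B4,B5}
  DF(B2)={B3,B4,B5}
  DF(B3)={B1,B5}
  DF(B4)={B5}
  DF(B5)=∅

DF(B4) = ["B5"]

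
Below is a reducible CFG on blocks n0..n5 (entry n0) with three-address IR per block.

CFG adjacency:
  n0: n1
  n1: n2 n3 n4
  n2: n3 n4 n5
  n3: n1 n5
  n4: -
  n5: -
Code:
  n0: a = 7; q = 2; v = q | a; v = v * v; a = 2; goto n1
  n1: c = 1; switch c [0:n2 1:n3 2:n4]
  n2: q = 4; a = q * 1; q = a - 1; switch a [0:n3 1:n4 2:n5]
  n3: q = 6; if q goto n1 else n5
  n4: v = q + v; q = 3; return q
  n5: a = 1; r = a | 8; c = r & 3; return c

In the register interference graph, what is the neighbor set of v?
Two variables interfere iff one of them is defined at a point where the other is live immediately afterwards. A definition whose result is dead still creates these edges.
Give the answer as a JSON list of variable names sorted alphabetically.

Block summaries:
  n0 def {a,q,v} use ∅
  n1 def {c} use ∅
  n2 def {a,q} use ∅
  n3 def {q} use ∅
  n4 def {q,v} use {q,v}
  n5 def {a,c,r} use ∅

Liveness:
  n0 li=∅ lo={q,v}
  n1 li={q,v} lo={q,v}
  n2 li={v} lo={q,v}
  n3 li={v} lo={q,v}
  n4 li={q,v} lo=∅
  n5 li=∅ lo=∅

Conflict graph:
  a↔{q,v}
  c↔{q,v}
  q↔{a,c,v}
  r↔∅
  v↔{a,c,q}

N(v) = ["a", "c", "q"]

Answer: ["a", "c", "q"]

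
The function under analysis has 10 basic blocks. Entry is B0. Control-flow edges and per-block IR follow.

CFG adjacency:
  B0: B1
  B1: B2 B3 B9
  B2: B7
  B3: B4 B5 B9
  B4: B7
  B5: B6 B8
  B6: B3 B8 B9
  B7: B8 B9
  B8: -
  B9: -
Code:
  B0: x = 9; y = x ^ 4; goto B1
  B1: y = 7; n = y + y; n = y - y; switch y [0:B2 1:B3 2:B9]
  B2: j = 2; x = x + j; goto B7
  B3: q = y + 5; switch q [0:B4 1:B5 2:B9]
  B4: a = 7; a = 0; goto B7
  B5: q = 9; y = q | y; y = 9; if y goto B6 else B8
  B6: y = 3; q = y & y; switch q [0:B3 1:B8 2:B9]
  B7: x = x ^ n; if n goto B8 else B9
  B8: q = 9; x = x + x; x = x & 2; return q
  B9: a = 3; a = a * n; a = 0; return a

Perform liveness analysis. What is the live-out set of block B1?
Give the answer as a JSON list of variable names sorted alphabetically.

Answer: ["n", "x", "y"]

Derivation:
Per-block:
  B0: {x,y} / ∅
  B1: {n,y} / ∅
  B2: {j,x} / {x}
  B3: {q} / {y}
  B4: {a} / ∅
  B5: {q,y} / {y}
  B6: {q,y} / ∅
  B7: {x} / {n,x}
  B8: {q,x} / {x}
  B9: {a} / {n}

Live sets:
  B0: in=∅ out={x}
  B1: in={x} out={n,x,y}
  B2: in={n,x} out={n,x}
  B3: in={n,x,y} out={n,x,y}
  B4: in={n,x} out={n,x}
  B5: in={n,x,y} out={n,x}
  B6: in={n,x} out={n,x,y}
  B7: in={n,x} out={n,x}
  B8: in={x} out=∅
  B9: in={n} out=∅

live-out(B1) = ["n", "x", "y"]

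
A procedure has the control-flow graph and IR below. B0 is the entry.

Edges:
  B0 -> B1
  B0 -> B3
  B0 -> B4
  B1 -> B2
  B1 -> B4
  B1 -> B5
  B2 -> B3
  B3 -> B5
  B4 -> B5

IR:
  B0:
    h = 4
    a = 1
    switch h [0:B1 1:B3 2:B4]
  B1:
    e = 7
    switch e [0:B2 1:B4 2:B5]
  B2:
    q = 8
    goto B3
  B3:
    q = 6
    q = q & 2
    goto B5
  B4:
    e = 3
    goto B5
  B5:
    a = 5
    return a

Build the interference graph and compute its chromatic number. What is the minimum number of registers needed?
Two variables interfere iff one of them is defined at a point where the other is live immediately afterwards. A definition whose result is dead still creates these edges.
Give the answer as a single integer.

def/use:
  B0: def={a,h} ue=∅
  B1: def={e} ue=∅
  B2: def={q} ue=∅
  B3: def={q} ue=∅
  B4: def={e} ue=∅
  B5: def={a} ue=∅

Backward fixpoint:
  live B0: ∅→∅
  live B1: ∅→∅
  live B2: ∅→∅
  live B3: ∅→∅
  live B4: ∅→∅
  live B5: ∅→∅

Interfere edges:
  a — {h}
  e — ∅
  h — {a}
  q — ∅

Registers:
  lower bound: {a,h} mutually conflict ⇒ χ ≥ 2
  2-colouring: c0={a,e,q}  c1={h}
  χ = 2

Answer: 2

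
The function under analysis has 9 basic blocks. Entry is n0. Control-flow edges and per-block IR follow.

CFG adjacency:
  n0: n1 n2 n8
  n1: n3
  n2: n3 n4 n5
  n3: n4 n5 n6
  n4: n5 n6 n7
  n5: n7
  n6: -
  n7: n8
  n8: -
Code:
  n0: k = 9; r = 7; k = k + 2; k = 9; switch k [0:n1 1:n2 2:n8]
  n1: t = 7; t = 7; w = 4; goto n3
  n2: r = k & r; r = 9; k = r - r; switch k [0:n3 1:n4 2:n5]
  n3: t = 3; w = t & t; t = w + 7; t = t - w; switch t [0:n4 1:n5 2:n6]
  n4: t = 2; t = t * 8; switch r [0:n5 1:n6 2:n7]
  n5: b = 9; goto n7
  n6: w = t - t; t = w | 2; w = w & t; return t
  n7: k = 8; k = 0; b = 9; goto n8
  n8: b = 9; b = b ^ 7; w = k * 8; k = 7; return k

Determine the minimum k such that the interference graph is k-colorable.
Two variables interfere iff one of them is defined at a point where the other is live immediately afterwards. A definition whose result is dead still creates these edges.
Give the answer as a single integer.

Per-block:
  n0 def {k,r} use ∅
  n1 def {t,w} use ∅
  n2 def {k,r} use {k,r}
  n3 def {t,w} use ∅
  n4 def {t} use {r}
  n5 def {b} use ∅
  n6 def {t,w} use {t}
  n7 def {b,k} use ∅
  n8 def {b,k,w} use {k}

Liveness:
  n0 li=∅ lo={k,r}
  n1 li={r} lo={r}
  n2 li={k,r} lo={r}
  n3 li={r} lo={r,t}
  n4 li={r} lo={t}
  n5 li=∅ lo=∅
  n6 li={t} lo=∅
  n7 li=∅ lo={k}
  n8 li={k} lo=∅

Conflict graph:
  b: {k}
  k: {b,r}
  r: {k,t,w}
  t: {r,w}
  w: {r,t}

Registers:
  {r,t,w} pairwise interfere (3-clique) ⇒ χ ≥ 3
  assign b→r0 k→r1 r→r0 t→r1 w→r2 — no edge inside a register ⇒ χ ≤ 3
  χ = 3

Answer: 3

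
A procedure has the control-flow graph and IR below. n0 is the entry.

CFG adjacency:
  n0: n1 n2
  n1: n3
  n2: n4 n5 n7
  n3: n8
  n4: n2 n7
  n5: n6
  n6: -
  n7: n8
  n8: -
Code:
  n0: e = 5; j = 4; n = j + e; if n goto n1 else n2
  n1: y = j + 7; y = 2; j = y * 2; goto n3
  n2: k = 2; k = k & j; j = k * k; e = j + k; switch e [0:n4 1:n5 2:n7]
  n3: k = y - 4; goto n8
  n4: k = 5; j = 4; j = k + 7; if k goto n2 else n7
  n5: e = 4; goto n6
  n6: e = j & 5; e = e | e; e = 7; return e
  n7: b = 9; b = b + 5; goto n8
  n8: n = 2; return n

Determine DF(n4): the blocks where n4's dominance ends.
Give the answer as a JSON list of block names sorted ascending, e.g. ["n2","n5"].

Answer: ["n2", "n7"]

Analysis:
idom tree: n1←n0 n2←n0 n3←n1 n4←n2 n5←n2 n6←n5 n7←n2 n8←n0
Join-block Dom:
  n2: preds {n0,n4}: {n0} ∩ {n0,n2,n4} = {n0}; idom=n0
  n7: preds {n2,n4}: {n0,n2} ∩ {n0,n2,n4} = {n0,n2}; idom=n2
  n8: preds {n3,n7}: {n0,n1,n3} ∩ {n0,n2,n7} = {n0}; idom=n0

DF derivation:
  join n2 pred n0: · stop@n0
  join n2 pred n4: n4→n2 stop@n0
  join n7 pred n2: · stop@n2
  join n7 pred n4: n4 stop@n2
  join n8 pred n3: n3→n1 stop@n0
  join n8 pred n7: n7→n2 stop@n0
  n0 → ∅
  n1 → {n8}
  n2 → {n2,n8}
  n3 → {n8}
  n4 → {n2,n7}
  n5 → ∅
  n6 → ∅
  n7 → {n8}
  n8 → ∅

DF(n4) = ["n2", "n7"]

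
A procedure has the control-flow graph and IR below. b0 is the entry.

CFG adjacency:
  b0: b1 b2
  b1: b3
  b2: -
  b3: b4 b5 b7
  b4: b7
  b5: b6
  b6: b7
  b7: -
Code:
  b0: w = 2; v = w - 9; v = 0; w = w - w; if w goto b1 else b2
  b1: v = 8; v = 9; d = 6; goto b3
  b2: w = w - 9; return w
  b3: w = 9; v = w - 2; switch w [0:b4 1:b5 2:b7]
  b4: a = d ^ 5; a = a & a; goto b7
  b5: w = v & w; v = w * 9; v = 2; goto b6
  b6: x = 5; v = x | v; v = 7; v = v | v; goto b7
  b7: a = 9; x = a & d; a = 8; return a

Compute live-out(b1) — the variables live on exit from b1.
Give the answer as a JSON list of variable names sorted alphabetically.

Per-block:
  b0: {v,w} / ∅
  b1: {d,v} / ∅
  b2: {w} / {w}
  b3: {v,w} / ∅
  b4: {a} / {d}
  b5: {v,w} / {v,w}
  b6: {v,x} / {v}
  b7: {a,x} / {d}

Liveness:
  b0: in=∅ out={w}
  b1: in=∅ out={d}
  b2: in={w} out=∅
  b3: in={d} out={d,v,w}
  b4: in={d} out={d}
  b5: in={d,v,w} out={d,v}
  b6: in={d,v} out={d}
  b7: in={d} out=∅

live-out(b1) = ["d"]

Answer: ["d"]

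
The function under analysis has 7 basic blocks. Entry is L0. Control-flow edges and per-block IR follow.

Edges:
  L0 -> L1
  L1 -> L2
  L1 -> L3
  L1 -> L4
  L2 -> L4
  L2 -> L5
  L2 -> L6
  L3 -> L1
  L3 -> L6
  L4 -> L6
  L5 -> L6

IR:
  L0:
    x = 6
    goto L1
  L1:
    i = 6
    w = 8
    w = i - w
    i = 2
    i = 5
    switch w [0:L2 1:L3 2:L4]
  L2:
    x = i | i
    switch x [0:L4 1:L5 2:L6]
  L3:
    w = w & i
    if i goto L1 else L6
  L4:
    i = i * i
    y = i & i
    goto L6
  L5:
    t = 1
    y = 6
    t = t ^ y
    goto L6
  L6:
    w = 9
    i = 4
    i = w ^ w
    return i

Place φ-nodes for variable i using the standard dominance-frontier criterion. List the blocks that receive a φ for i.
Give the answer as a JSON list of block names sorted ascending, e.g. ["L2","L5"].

idom tree: L1←L0 L2←L1 L3←L1 L4←L1 L5←L2 L6←L1
Dom∩ at merges:
  L1: preds {L0,L3}: {L0} ∩ {L0,L1,L3} = {L0}; idom=L0
  L4: preds {L1,L2}: {L0,L1} ∩ {L0,L1,L2} = {L0,L1}; idom=L1
  L6: preds {L2,L3,L4,L5}: {L0,L1,L2} ∩ {L0,L1,L3} ∩ {L0,L1,L4} ∩ {L0,L1,L2,L5} = {L0,L1}; idom=L1

Frontier:
  join L1 pred L0: · stop@L0
  join L1 pred L3: L3→L1 stop@L0
  join L4 pred L1: · stop@L1
  join L4 pred L2: L2 stop@L1
  join L6 pred L2: L2 stop@L1
  join L6 pred L3: L3 stop@L1
  join L6 pred L4: L4 stop@L1
  join L6 pred L5: L5→L2 stop@L1
  L0 → ∅
  L1 → {L1}
  L2 → {L4,L6}
  L3 → {L1,L6}
  L4 → {L6}
  L5 → {L6}
  L6 → ∅

φ for i: defs {L1,L4,L6}
  DF⁺ = {L1,L6}

Answer: ["L1", "L6"]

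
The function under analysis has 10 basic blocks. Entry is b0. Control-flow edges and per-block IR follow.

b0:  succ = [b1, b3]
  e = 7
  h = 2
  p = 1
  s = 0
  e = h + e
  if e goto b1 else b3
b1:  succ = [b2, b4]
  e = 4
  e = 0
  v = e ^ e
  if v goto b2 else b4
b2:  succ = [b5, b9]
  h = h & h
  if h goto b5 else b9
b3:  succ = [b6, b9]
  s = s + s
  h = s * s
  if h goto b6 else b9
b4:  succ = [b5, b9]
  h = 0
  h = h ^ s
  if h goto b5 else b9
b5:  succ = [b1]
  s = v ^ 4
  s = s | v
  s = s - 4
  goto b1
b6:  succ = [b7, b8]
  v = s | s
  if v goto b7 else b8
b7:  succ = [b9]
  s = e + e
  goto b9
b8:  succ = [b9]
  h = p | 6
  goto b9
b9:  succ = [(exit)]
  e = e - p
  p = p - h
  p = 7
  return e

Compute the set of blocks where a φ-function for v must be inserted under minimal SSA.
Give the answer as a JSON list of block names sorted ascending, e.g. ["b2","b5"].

Answer: ["b1", "b9"]

Working:
idom tree: b1←b0 b2←b1 b3←b0 b4←b1 b5←b1 b6←b3 b7←b6 b8←b6 b9←b0
Dom at joins:
  b1: preds {b0,b5}: {b0} ∩ {b0,b1,b5} = {b0}; idom=b0
  b5: preds {b2,b4}: {b0,b1,b2} ∩ {b0,b1,b4} = {b0,b1}; idom=b1
  b9: preds {b2,b3,b4,b7,b8}: {b0,b1,b2} ∩ {b0,b3} ∩ {b0,b1,b4} ∩ {b0,b3,b6,b7} ∩ {b0,b3,b6,b8} = {b0}; idom=b0

DF walk-up:
  join b1 pred b0: · stop@b0
  join b1 pred b5: b5→b1 stop@b0
  join b5 pred b2: b2 stop@b1
  join b5 pred b4: b4 stop@b1
  join b9 pred b2: b2→b1 stop@b0
  join b9 pred b3: b3 stop@b0
  join b9 pred b4: b4→b1 stop@b0
  join b9 pred b7: b7→b6→b3 stop@b0
  join b9 pred b8: b8→b6→b3 stop@b0
  DF(b0)=∅
  DF(b1)={b1,b9}
  DF(b2)={b5,b9}
  DF(b3)={b9}
  DF(b4)={b5,b9}
  DF(b5)={b1}
  DF(b6)={b9}
  DF(b7)={b9}
  DF(b8)={b9}
  DF(b9)=∅

φ for v: defs {b1,b6}
  DF⁺ = {b1,b9}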